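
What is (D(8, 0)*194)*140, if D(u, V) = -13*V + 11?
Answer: 298760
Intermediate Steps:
D(u, V) = 11 - 13*V
(D(8, 0)*194)*140 = ((11 - 13*0)*194)*140 = ((11 + 0)*194)*140 = (11*194)*140 = 2134*140 = 298760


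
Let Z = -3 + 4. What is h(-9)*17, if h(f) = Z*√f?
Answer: 51*I ≈ 51.0*I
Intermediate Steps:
Z = 1
h(f) = √f (h(f) = 1*√f = √f)
h(-9)*17 = √(-9)*17 = (3*I)*17 = 51*I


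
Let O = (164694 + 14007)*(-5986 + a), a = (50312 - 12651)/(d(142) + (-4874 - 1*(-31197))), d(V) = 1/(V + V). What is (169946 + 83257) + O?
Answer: -2664339556307005/2491911 ≈ -1.0692e+9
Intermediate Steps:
d(V) = 1/(2*V)
a = 10695724/7475733 (a = (50312 - 12651)/((1/2)/142 + (-4874 - 1*(-31197))) = 37661/((1/2)*(1/142) + (-4874 + 31197)) = 37661/(1/284 + 26323) = 37661/(7475733/284) = 37661*(284/7475733) = 10695724/7475733 ≈ 1.4307)
O = -2664970515647938/2491911 (O = (164694 + 14007)*(-5986 + 10695724/7475733) = 178701*(-44739042014/7475733) = -2664970515647938/2491911 ≈ -1.0694e+9)
(169946 + 83257) + O = (169946 + 83257) - 2664970515647938/2491911 = 253203 - 2664970515647938/2491911 = -2664339556307005/2491911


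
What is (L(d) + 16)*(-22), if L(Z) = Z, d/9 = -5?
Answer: 638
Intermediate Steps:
d = -45 (d = 9*(-5) = -45)
(L(d) + 16)*(-22) = (-45 + 16)*(-22) = -29*(-22) = 638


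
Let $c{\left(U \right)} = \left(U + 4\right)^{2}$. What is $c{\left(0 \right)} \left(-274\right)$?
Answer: $-4384$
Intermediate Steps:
$c{\left(U \right)} = \left(4 + U\right)^{2}$
$c{\left(0 \right)} \left(-274\right) = \left(4 + 0\right)^{2} \left(-274\right) = 4^{2} \left(-274\right) = 16 \left(-274\right) = -4384$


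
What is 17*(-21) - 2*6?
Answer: -369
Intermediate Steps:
17*(-21) - 2*6 = -357 - 12 = -369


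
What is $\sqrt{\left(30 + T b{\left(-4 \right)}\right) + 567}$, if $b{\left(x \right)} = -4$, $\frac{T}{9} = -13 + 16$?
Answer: $\sqrt{489} \approx 22.113$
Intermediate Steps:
$T = 27$ ($T = 9 \left(-13 + 16\right) = 9 \cdot 3 = 27$)
$\sqrt{\left(30 + T b{\left(-4 \right)}\right) + 567} = \sqrt{\left(30 + 27 \left(-4\right)\right) + 567} = \sqrt{\left(30 - 108\right) + 567} = \sqrt{-78 + 567} = \sqrt{489}$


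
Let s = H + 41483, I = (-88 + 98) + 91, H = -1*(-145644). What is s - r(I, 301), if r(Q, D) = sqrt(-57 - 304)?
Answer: 187127 - 19*I ≈ 1.8713e+5 - 19.0*I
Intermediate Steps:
H = 145644
I = 101 (I = 10 + 91 = 101)
r(Q, D) = 19*I (r(Q, D) = sqrt(-361) = 19*I)
s = 187127 (s = 145644 + 41483 = 187127)
s - r(I, 301) = 187127 - 19*I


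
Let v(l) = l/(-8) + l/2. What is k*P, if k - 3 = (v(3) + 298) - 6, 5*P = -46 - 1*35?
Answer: -191889/40 ≈ -4797.2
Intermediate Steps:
v(l) = 3*l/8 (v(l) = l*(-⅛) + l*(½) = -l/8 + l/2 = 3*l/8)
P = -81/5 (P = (-46 - 1*35)/5 = (-46 - 35)/5 = (⅕)*(-81) = -81/5 ≈ -16.200)
k = 2369/8 (k = 3 + (((3/8)*3 + 298) - 6) = 3 + ((9/8 + 298) - 6) = 3 + (2393/8 - 6) = 3 + 2345/8 = 2369/8 ≈ 296.13)
k*P = (2369/8)*(-81/5) = -191889/40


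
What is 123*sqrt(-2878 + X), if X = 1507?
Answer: 123*I*sqrt(1371) ≈ 4554.3*I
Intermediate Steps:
123*sqrt(-2878 + X) = 123*sqrt(-2878 + 1507) = 123*sqrt(-1371) = 123*(I*sqrt(1371)) = 123*I*sqrt(1371)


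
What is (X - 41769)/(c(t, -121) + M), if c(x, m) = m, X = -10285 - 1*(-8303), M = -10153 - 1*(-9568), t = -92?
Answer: 43751/706 ≈ 61.970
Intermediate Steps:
M = -585 (M = -10153 + 9568 = -585)
X = -1982 (X = -10285 + 8303 = -1982)
(X - 41769)/(c(t, -121) + M) = (-1982 - 41769)/(-121 - 585) = -43751/(-706) = -43751*(-1/706) = 43751/706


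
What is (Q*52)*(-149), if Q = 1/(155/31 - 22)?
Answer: 7748/17 ≈ 455.76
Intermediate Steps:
Q = -1/17 (Q = 1/(155*(1/31) - 22) = 1/(5 - 22) = 1/(-17) = -1/17 ≈ -0.058824)
(Q*52)*(-149) = -1/17*52*(-149) = -52/17*(-149) = 7748/17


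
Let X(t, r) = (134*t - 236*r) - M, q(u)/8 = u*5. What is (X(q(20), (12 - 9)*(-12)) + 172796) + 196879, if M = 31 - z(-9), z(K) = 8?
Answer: 485348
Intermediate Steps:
q(u) = 40*u (q(u) = 8*(u*5) = 8*(5*u) = 40*u)
M = 23 (M = 31 - 1*8 = 31 - 8 = 23)
X(t, r) = -23 - 236*r + 134*t (X(t, r) = (134*t - 236*r) - 1*23 = (-236*r + 134*t) - 23 = -23 - 236*r + 134*t)
(X(q(20), (12 - 9)*(-12)) + 172796) + 196879 = ((-23 - 236*(12 - 9)*(-12) + 134*(40*20)) + 172796) + 196879 = ((-23 - 708*(-12) + 134*800) + 172796) + 196879 = ((-23 - 236*(-36) + 107200) + 172796) + 196879 = ((-23 + 8496 + 107200) + 172796) + 196879 = (115673 + 172796) + 196879 = 288469 + 196879 = 485348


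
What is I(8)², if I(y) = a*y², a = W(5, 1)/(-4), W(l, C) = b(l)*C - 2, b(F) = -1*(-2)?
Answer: 0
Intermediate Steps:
b(F) = 2
W(l, C) = -2 + 2*C (W(l, C) = 2*C - 2 = -2 + 2*C)
a = 0 (a = (-2 + 2*1)/(-4) = (-2 + 2)*(-¼) = 0*(-¼) = 0)
I(y) = 0 (I(y) = 0*y² = 0)
I(8)² = 0² = 0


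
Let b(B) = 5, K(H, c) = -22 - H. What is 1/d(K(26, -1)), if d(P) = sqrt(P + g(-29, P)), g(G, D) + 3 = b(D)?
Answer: -I*sqrt(46)/46 ≈ -0.14744*I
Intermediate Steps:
g(G, D) = 2 (g(G, D) = -3 + 5 = 2)
d(P) = sqrt(2 + P) (d(P) = sqrt(P + 2) = sqrt(2 + P))
1/d(K(26, -1)) = 1/(sqrt(2 + (-22 - 1*26))) = 1/(sqrt(2 + (-22 - 26))) = 1/(sqrt(2 - 48)) = 1/(sqrt(-46)) = 1/(I*sqrt(46)) = -I*sqrt(46)/46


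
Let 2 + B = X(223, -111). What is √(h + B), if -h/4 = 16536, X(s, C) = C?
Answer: I*√66257 ≈ 257.4*I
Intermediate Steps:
h = -66144 (h = -4*16536 = -66144)
B = -113 (B = -2 - 111 = -113)
√(h + B) = √(-66144 - 113) = √(-66257) = I*√66257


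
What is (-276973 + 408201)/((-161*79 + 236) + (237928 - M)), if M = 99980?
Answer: 131228/125465 ≈ 1.0459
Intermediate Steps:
(-276973 + 408201)/((-161*79 + 236) + (237928 - M)) = (-276973 + 408201)/((-161*79 + 236) + (237928 - 1*99980)) = 131228/((-12719 + 236) + (237928 - 99980)) = 131228/(-12483 + 137948) = 131228/125465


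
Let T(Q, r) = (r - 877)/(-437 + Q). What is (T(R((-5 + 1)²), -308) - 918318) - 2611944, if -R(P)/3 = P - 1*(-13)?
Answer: -1849856103/524 ≈ -3.5303e+6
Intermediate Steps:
R(P) = -39 - 3*P (R(P) = -3*(P - 1*(-13)) = -3*(P + 13) = -3*(13 + P) = -39 - 3*P)
T(Q, r) = (-877 + r)/(-437 + Q)
(T(R((-5 + 1)²), -308) - 918318) - 2611944 = ((-877 - 308)/(-437 + (-39 - 3*(-5 + 1)²)) - 918318) - 2611944 = (-1185/(-437 + (-39 - 3*(-4)²)) - 918318) - 2611944 = (-1185/(-437 + (-39 - 3*16)) - 918318) - 2611944 = (-1185/(-437 + (-39 - 48)) - 918318) - 2611944 = (-1185/(-437 - 87) - 918318) - 2611944 = (-1185/(-524) - 918318) - 2611944 = (-1/524*(-1185) - 918318) - 2611944 = (1185/524 - 918318) - 2611944 = -481197447/524 - 2611944 = -1849856103/524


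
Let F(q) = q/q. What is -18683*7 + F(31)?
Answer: -130780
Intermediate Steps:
F(q) = 1
-18683*7 + F(31) = -18683*7 + 1 = -130781 + 1 = -130780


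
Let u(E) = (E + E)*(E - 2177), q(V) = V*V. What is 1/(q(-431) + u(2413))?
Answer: 1/1324697 ≈ 7.5489e-7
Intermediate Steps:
q(V) = V**2
u(E) = 2*E*(-2177 + E) (u(E) = (2*E)*(-2177 + E) = 2*E*(-2177 + E))
1/(q(-431) + u(2413)) = 1/((-431)**2 + 2*2413*(-2177 + 2413)) = 1/(185761 + 2*2413*236) = 1/(185761 + 1138936) = 1/1324697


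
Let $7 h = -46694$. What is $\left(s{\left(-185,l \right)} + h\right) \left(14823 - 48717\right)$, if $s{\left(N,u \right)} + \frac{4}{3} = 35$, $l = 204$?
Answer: $224951250$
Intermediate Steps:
$s{\left(N,u \right)} = \frac{101}{3}$ ($s{\left(N,u \right)} = - \frac{4}{3} + 35 = \frac{101}{3}$)
$h = - \frac{46694}{7}$ ($h = \frac{1}{7} \left(-46694\right) = - \frac{46694}{7} \approx -6670.6$)
$\left(s{\left(-185,l \right)} + h\right) \left(14823 - 48717\right) = \left(\frac{101}{3} - \frac{46694}{7}\right) \left(14823 - 48717\right) = \left(- \frac{139375}{21}\right) \left(-33894\right) = 224951250$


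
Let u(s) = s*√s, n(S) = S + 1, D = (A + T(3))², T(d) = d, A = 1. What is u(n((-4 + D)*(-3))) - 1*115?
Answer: -115 - 35*I*√35 ≈ -115.0 - 207.06*I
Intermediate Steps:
D = 16 (D = (1 + 3)² = 4² = 16)
n(S) = 1 + S
u(s) = s^(3/2)
u(n((-4 + D)*(-3))) - 1*115 = (1 + (-4 + 16)*(-3))^(3/2) - 1*115 = (1 + 12*(-3))^(3/2) - 115 = (1 - 36)^(3/2) - 115 = (-35)^(3/2) - 115 = -35*I*√35 - 115 = -115 - 35*I*√35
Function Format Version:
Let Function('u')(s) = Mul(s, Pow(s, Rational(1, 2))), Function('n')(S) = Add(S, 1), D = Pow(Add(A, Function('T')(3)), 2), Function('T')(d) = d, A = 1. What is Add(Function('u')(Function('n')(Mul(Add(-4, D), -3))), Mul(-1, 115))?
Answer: Add(-115, Mul(-35, I, Pow(35, Rational(1, 2)))) ≈ Add(-115.00, Mul(-207.06, I))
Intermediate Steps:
D = 16 (D = Pow(Add(1, 3), 2) = Pow(4, 2) = 16)
Function('n')(S) = Add(1, S)
Function('u')(s) = Pow(s, Rational(3, 2))
Add(Function('u')(Function('n')(Mul(Add(-4, D), -3))), Mul(-1, 115)) = Add(Pow(Add(1, Mul(Add(-4, 16), -3)), Rational(3, 2)), Mul(-1, 115)) = Add(Pow(Add(1, Mul(12, -3)), Rational(3, 2)), -115) = Add(Pow(Add(1, -36), Rational(3, 2)), -115) = Add(Pow(-35, Rational(3, 2)), -115) = Add(Mul(-35, I, Pow(35, Rational(1, 2))), -115) = Add(-115, Mul(-35, I, Pow(35, Rational(1, 2))))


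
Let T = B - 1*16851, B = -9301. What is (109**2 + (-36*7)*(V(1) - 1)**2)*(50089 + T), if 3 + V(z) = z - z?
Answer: 187881513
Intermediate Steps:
V(z) = -3 (V(z) = -3 + (z - z) = -3 + 0 = -3)
T = -26152 (T = -9301 - 1*16851 = -9301 - 16851 = -26152)
(109**2 + (-36*7)*(V(1) - 1)**2)*(50089 + T) = (109**2 + (-36*7)*(-3 - 1)**2)*(50089 - 26152) = (11881 - 252*(-4)**2)*23937 = (11881 - 252*16)*23937 = (11881 - 4032)*23937 = 7849*23937 = 187881513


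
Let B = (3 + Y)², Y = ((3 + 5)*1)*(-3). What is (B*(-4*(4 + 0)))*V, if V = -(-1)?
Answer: -7056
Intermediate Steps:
Y = -24 (Y = (8*1)*(-3) = 8*(-3) = -24)
B = 441 (B = (3 - 24)² = (-21)² = 441)
V = 1 (V = -1*(-1) = 1)
(B*(-4*(4 + 0)))*V = (441*(-4*(4 + 0)))*1 = (441*(-4*4))*1 = (441*(-16))*1 = -7056*1 = -7056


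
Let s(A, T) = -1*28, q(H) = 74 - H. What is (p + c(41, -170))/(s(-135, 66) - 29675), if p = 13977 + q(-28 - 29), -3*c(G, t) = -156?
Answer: -4720/9901 ≈ -0.47672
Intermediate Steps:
c(G, t) = 52 (c(G, t) = -⅓*(-156) = 52)
p = 14108 (p = 13977 + (74 - (-28 - 29)) = 13977 + (74 - 1*(-57)) = 13977 + (74 + 57) = 13977 + 131 = 14108)
s(A, T) = -28
(p + c(41, -170))/(s(-135, 66) - 29675) = (14108 + 52)/(-28 - 29675) = 14160/(-29703) = 14160*(-1/29703) = -4720/9901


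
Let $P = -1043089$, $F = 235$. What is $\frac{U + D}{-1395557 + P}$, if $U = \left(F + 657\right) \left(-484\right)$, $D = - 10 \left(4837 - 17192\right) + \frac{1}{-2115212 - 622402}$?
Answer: $\frac{843672407293}{6676071430644} \approx 0.12637$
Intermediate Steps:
$D = \frac{338232209699}{2737614}$ ($D = \left(-10\right) \left(-12355\right) + \frac{1}{-2737614} = 123550 - \frac{1}{2737614} = \frac{338232209699}{2737614} \approx 1.2355 \cdot 10^{5}$)
$U = -431728$ ($U = \left(235 + 657\right) \left(-484\right) = 892 \left(-484\right) = -431728$)
$\frac{U + D}{-1395557 + P} = \frac{-431728 + \frac{338232209699}{2737614}}{-1395557 - 1043089} = - \frac{843672407293}{2737614 \left(-2438646\right)} = \left(- \frac{843672407293}{2737614}\right) \left(- \frac{1}{2438646}\right) = \frac{843672407293}{6676071430644}$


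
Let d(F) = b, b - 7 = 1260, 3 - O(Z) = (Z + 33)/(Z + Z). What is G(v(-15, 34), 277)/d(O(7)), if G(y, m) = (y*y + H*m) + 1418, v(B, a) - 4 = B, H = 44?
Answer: 1961/181 ≈ 10.834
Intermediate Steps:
v(B, a) = 4 + B
O(Z) = 3 - (33 + Z)/(2*Z) (O(Z) = 3 - (Z + 33)/(Z + Z) = 3 - (33 + Z)/(2*Z))
b = 1267 (b = 7 + 1260 = 1267)
G(y, m) = 1418 + y² + 44*m (G(y, m) = (y*y + 44*m) + 1418 = (y² + 44*m) + 1418 = 1418 + y² + 44*m)
d(F) = 1267
G(v(-15, 34), 277)/d(O(7)) = (1418 + (4 - 15)² + 44*277)/1267 = (1418 + (-11)² + 12188)*(1/1267) = (1418 + 121 + 12188)*(1/1267) = 13727*(1/1267) = 1961/181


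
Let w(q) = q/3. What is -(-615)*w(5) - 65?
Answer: 960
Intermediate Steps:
w(q) = q/3 (w(q) = q*(1/3) = q/3)
-(-615)*w(5) - 65 = -(-615)*(1/3)*5 - 65 = -(-615)*5/3 - 65 = -41*(-25) - 65 = 1025 - 65 = 960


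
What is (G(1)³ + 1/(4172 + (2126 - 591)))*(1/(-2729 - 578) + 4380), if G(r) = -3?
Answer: -2231912135992/18873049 ≈ -1.1826e+5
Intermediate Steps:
(G(1)³ + 1/(4172 + (2126 - 591)))*(1/(-2729 - 578) + 4380) = ((-3)³ + 1/(4172 + (2126 - 591)))*(1/(-2729 - 578) + 4380) = (-27 + 1/(4172 + 1535))*(1/(-3307) + 4380) = (-27 + 1/5707)*(-1/3307 + 4380) = (-27 + 1/5707)*(14484659/3307) = -154088/5707*14484659/3307 = -2231912135992/18873049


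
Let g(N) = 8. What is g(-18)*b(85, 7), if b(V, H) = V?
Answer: 680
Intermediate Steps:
g(-18)*b(85, 7) = 8*85 = 680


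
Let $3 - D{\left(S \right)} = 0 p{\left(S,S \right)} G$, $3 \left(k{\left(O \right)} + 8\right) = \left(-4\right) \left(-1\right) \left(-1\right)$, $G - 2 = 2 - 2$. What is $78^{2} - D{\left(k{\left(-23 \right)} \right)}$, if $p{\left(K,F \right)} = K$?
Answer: $6081$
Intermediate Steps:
$G = 2$ ($G = 2 + \left(2 - 2\right) = 2 + 0 = 2$)
$k{\left(O \right)} = - \frac{28}{3}$ ($k{\left(O \right)} = -8 + \frac{\left(-4\right) \left(-1\right) \left(-1\right)}{3} = -8 + \frac{4 \left(-1\right)}{3} = -8 + \frac{1}{3} \left(-4\right) = -8 - \frac{4}{3} = - \frac{28}{3}$)
$D{\left(S \right)} = 3$ ($D{\left(S \right)} = 3 - 0 S 2 = 3 - 0 \cdot 2 = 3 - 0 = 3 + 0 = 3$)
$78^{2} - D{\left(k{\left(-23 \right)} \right)} = 78^{2} - 3 = 6084 - 3 = 6081$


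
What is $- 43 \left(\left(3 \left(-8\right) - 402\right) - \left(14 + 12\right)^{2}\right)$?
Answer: $47386$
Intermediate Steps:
$- 43 \left(\left(3 \left(-8\right) - 402\right) - \left(14 + 12\right)^{2}\right) = - 43 \left(\left(-24 - 402\right) - 26^{2}\right) = - 43 \left(-426 - 676\right) = \left(-43\right) \left(-1102\right) = 47386$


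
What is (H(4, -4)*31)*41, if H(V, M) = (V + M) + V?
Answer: 5084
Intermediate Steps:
H(V, M) = M + 2*V (H(V, M) = (M + V) + V = M + 2*V)
(H(4, -4)*31)*41 = ((-4 + 2*4)*31)*41 = ((-4 + 8)*31)*41 = (4*31)*41 = 124*41 = 5084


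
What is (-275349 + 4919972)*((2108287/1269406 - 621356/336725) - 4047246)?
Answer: -8035002182735507545753503/427440735350 ≈ -1.8798e+13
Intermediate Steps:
(-275349 + 4919972)*((2108287/1269406 - 621356/336725) - 4047246) = 4644623*((2108287*(1/1269406) - 621356*1/336725) - 4047246) = 4644623*((2108287/1269406 - 621356/336725) - 4047246) = 4644623*(-78840094461/427440735350 - 4047246) = 4644623*(-1729957885222440561/427440735350) = -8035002182735507545753503/427440735350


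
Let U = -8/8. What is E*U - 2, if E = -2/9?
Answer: -16/9 ≈ -1.7778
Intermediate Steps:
E = -2/9 (E = -2*⅑ = -2/9 ≈ -0.22222)
U = -1 (U = -8*⅛ = -1)
E*U - 2 = -2/9*(-1) - 2 = 2/9 - 2 = -16/9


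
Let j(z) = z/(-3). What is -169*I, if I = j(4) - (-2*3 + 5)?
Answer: 169/3 ≈ 56.333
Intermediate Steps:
j(z) = -z/3 (j(z) = z*(-1/3) = -z/3)
I = -1/3 (I = -1/3*4 - (-2*3 + 5) = -4/3 - (-6 + 5) = -4/3 - 1*(-1) = -4/3 + 1 = -1/3 ≈ -0.33333)
-169*I = -169*(-1/3) = 169/3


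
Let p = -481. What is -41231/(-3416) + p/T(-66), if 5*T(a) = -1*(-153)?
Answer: -1907137/522648 ≈ -3.6490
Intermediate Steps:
T(a) = 153/5 (T(a) = (-1*(-153))/5 = (⅕)*153 = 153/5)
-41231/(-3416) + p/T(-66) = -41231/(-3416) - 481/153/5 = -41231*(-1/3416) - 481*5/153 = 41231/3416 - 2405/153 = -1907137/522648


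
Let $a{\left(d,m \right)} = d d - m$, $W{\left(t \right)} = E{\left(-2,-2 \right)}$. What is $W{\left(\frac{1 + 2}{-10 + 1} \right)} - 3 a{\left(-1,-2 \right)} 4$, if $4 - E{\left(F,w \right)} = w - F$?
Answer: $-32$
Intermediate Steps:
$E{\left(F,w \right)} = 4 + F - w$ ($E{\left(F,w \right)} = 4 - \left(w - F\right) = 4 + \left(F - w\right) = 4 + F - w$)
$W{\left(t \right)} = 4$ ($W{\left(t \right)} = 4 - 2 - -2 = 4 - 2 + 2 = 4$)
$a{\left(d,m \right)} = d^{2} - m$
$W{\left(\frac{1 + 2}{-10 + 1} \right)} - 3 a{\left(-1,-2 \right)} 4 = 4 - 3 \left(\left(-1\right)^{2} - -2\right) 4 = 4 - 3 \left(1 + 2\right) 4 = 4 - 3 \cdot 3 \cdot 4 = 4 - 9 \cdot 4 = 4 - 36 = -32$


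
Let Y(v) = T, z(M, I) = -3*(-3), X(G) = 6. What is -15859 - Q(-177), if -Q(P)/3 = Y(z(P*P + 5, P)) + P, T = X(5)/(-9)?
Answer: -16392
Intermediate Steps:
z(M, I) = 9
T = -⅔ (T = 6/(-9) = 6*(-⅑) = -⅔ ≈ -0.66667)
Y(v) = -⅔
Q(P) = 2 - 3*P (Q(P) = -3*(-⅔ + P) = 2 - 3*P)
-15859 - Q(-177) = -15859 - (2 - 3*(-177)) = -15859 - (2 + 531) = -15859 - 1*533 = -15859 - 533 = -16392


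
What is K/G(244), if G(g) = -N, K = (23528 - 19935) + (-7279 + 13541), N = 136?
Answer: -9855/136 ≈ -72.463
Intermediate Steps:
K = 9855 (K = 3593 + 6262 = 9855)
G(g) = -136 (G(g) = -1*136 = -136)
K/G(244) = 9855/(-136) = 9855*(-1/136) = -9855/136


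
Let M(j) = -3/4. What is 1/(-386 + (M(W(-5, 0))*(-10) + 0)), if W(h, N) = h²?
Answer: -2/757 ≈ -0.0026420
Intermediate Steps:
M(j) = -¾ (M(j) = -3*¼ = -¾)
1/(-386 + (M(W(-5, 0))*(-10) + 0)) = 1/(-386 + (-¾*(-10) + 0)) = 1/(-386 + (15/2 + 0)) = 1/(-386 + 15/2) = 1/(-757/2) = -2/757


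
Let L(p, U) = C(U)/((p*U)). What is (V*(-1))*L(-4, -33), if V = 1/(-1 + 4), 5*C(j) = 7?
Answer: -7/1980 ≈ -0.0035354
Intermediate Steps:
C(j) = 7/5 (C(j) = (⅕)*7 = 7/5)
V = ⅓ (V = 1/3 = ⅓ ≈ 0.33333)
L(p, U) = 7/(5*U*p) (L(p, U) = 7/(5*((p*U))) = 7/(5*((U*p))) = 7*(1/(U*p))/5 = 7/(5*U*p))
(V*(-1))*L(-4, -33) = ((⅓)*(-1))*((7/5)/(-33*(-4))) = -7*(-1)*(-1)/(15*33*4) = -⅓*7/660 = -7/1980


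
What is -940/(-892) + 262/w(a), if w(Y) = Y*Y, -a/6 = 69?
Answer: 20168243/19110654 ≈ 1.0553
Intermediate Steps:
a = -414 (a = -6*69 = -414)
w(Y) = Y²
-940/(-892) + 262/w(a) = -940/(-892) + 262/((-414)²) = -940*(-1/892) + 262/171396 = 235/223 + 262*(1/171396) = 235/223 + 131/85698 = 20168243/19110654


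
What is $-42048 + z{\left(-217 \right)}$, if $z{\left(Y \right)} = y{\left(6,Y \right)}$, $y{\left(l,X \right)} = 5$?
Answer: $-42043$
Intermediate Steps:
$z{\left(Y \right)} = 5$
$-42048 + z{\left(-217 \right)} = -42048 + 5 = -42043$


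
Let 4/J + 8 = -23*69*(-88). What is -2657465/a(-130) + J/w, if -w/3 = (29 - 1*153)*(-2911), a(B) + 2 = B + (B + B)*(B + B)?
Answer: -25116980954888707/637672545475968 ≈ -39.389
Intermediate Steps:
J = 1/34912 (J = 4/(-8 - 23*69*(-88)) = 4/(-8 - 1587*(-88)) = 4/(-8 + 139656) = 4/139648 = 4*(1/139648) = 1/34912 ≈ 2.8643e-5)
a(B) = -2 + B + 4*B² (a(B) = -2 + (B + (B + B)*(B + B)) = -2 + (B + (2*B)*(2*B)) = -2 + (B + 4*B²) = -2 + B + 4*B²)
w = -1082892 (w = -3*(29 - 1*153)*(-2911) = -3*(29 - 153)*(-2911) = -(-372)*(-2911) = -3*360964 = -1082892)
-2657465/a(-130) + J/w = -2657465/(-2 - 130 + 4*(-130)²) + (1/34912)/(-1082892) = -2657465/(-2 - 130 + 4*16900) + (1/34912)*(-1/1082892) = -2657465/(-2 - 130 + 67600) - 1/37805925504 = -2657465/67468 - 1/37805925504 = -25116980954888707/637672545475968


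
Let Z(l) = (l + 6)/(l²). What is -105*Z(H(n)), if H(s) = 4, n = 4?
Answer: -525/8 ≈ -65.625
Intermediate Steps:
Z(l) = (6 + l)/l²
-105*Z(H(n)) = -105*(6 + 4)/4² = -105*10/16 = -105*5/8 = -525/8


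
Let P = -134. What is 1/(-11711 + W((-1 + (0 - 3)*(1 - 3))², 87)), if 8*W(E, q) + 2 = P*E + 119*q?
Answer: -8/86687 ≈ -9.2286e-5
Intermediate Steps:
W(E, q) = -¼ - 67*E/4 + 119*q/8 (W(E, q) = -¼ + (-134*E + 119*q)/8 = -¼ + (-67*E/4 + 119*q/8) = -¼ - 67*E/4 + 119*q/8)
1/(-11711 + W((-1 + (0 - 3)*(1 - 3))², 87)) = 1/(-11711 + (-¼ - 67*(-1 + (0 - 3)*(1 - 3))²/4 + (119/8)*87)) = 1/(-11711 + (-¼ - 67*(-1 - 3*(-2))²/4 + 10353/8)) = 1/(-11711 + (-¼ - 67*(-1 + 6)²/4 + 10353/8)) = 1/(-11711 + (-¼ - 67/4*5² + 10353/8)) = 1/(-11711 + (-¼ - 67/4*25 + 10353/8)) = 1/(-11711 + (-¼ - 1675/4 + 10353/8)) = 1/(-11711 + 7001/8) = 1/(-86687/8) = -8/86687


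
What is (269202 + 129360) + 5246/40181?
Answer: 16014624968/40181 ≈ 3.9856e+5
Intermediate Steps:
(269202 + 129360) + 5246/40181 = 398562 + 5246*(1/40181) = 398562 + 5246/40181 = 16014624968/40181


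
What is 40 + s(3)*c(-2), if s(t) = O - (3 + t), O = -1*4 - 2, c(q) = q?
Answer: 64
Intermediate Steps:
O = -6 (O = -4 - 2 = -6)
s(t) = -9 - t (s(t) = -6 - (3 + t) = -6 + (-3 - t) = -9 - t)
40 + s(3)*c(-2) = 40 + (-9 - 1*3)*(-2) = 40 + (-9 - 3)*(-2) = 40 - 12*(-2) = 40 + 24 = 64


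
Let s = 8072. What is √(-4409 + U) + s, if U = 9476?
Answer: 8072 + 3*√563 ≈ 8143.2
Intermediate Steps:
√(-4409 + U) + s = √(-4409 + 9476) + 8072 = √5067 + 8072 = 3*√563 + 8072 = 8072 + 3*√563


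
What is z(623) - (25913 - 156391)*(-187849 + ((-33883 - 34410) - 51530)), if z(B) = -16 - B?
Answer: -40144427855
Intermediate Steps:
z(623) - (25913 - 156391)*(-187849 + ((-33883 - 34410) - 51530)) = (-16 - 1*623) - (25913 - 156391)*(-187849 + ((-33883 - 34410) - 51530)) = (-16 - 623) - (-130478)*(-187849 + (-68293 - 51530)) = -639 - (-130478)*(-187849 - 119823) = -639 - (-130478)*(-307672) = -639 - 1*40144427216 = -639 - 40144427216 = -40144427855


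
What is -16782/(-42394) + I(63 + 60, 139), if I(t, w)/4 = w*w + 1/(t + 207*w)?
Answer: 11834337598133/153127128 ≈ 77284.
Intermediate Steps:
I(t, w) = 4*w² + 4/(t + 207*w) (I(t, w) = 4*(w*w + 1/(t + 207*w)) = 4*(w² + 1/(t + 207*w)) = 4*w² + 4/(t + 207*w))
-16782/(-42394) + I(63 + 60, 139) = -16782/(-42394) + 4*(1 + 207*139³ + (63 + 60)*139²)/((63 + 60) + 207*139) = -16782*(-1/42394) + 4*(1 + 207*2685619 + 123*19321)/(123 + 28773) = 8391/21197 + 4*(1 + 555923133 + 2376483)/28896 = 8391/21197 + 4*(1/28896)*558299617 = 8391/21197 + 558299617/7224 = 11834337598133/153127128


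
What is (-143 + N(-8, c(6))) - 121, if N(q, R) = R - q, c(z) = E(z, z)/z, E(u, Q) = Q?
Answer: -255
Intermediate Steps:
c(z) = 1 (c(z) = z/z = 1)
(-143 + N(-8, c(6))) - 121 = (-143 + (1 - 1*(-8))) - 121 = (-143 + (1 + 8)) - 121 = (-143 + 9) - 121 = -134 - 121 = -255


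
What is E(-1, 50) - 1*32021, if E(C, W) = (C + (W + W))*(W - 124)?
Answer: -39347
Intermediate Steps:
E(C, W) = (-124 + W)*(C + 2*W) (E(C, W) = (C + 2*W)*(-124 + W) = (-124 + W)*(C + 2*W))
E(-1, 50) - 1*32021 = (-248*50 - 124*(-1) + 2*50**2 - 1*50) - 1*32021 = (-12400 + 124 + 2*2500 - 50) - 32021 = (-12400 + 124 + 5000 - 50) - 32021 = -7326 - 32021 = -39347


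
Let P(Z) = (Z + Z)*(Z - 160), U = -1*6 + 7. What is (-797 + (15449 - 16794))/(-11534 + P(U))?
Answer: 1071/5926 ≈ 0.18073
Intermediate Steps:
U = 1 (U = -6 + 7 = 1)
P(Z) = 2*Z*(-160 + Z) (P(Z) = (2*Z)*(-160 + Z) = 2*Z*(-160 + Z))
(-797 + (15449 - 16794))/(-11534 + P(U)) = (-797 + (15449 - 16794))/(-11534 + 2*1*(-160 + 1)) = (-797 - 1345)/(-11534 + 2*1*(-159)) = -2142/(-11534 - 318) = -2142/(-11852) = -2142*(-1/11852) = 1071/5926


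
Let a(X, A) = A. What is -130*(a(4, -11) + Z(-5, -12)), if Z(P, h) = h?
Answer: 2990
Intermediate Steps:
-130*(a(4, -11) + Z(-5, -12)) = -130*(-11 - 12) = -130*(-23) = 2990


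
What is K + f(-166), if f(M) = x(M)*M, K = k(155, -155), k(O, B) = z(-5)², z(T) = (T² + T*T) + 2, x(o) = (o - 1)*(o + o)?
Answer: -9201000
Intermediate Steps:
x(o) = 2*o*(-1 + o) (x(o) = (-1 + o)*(2*o) = 2*o*(-1 + o))
z(T) = 2 + 2*T² (z(T) = (T² + T²) + 2 = 2*T² + 2 = 2 + 2*T²)
k(O, B) = 2704 (k(O, B) = (2 + 2*(-5)²)² = (2 + 2*25)² = (2 + 50)² = 52² = 2704)
K = 2704
f(M) = 2*M²*(-1 + M) (f(M) = (2*M*(-1 + M))*M = 2*M²*(-1 + M))
K + f(-166) = 2704 + 2*(-166)²*(-1 - 166) = 2704 + 2*27556*(-167) = 2704 - 9203704 = -9201000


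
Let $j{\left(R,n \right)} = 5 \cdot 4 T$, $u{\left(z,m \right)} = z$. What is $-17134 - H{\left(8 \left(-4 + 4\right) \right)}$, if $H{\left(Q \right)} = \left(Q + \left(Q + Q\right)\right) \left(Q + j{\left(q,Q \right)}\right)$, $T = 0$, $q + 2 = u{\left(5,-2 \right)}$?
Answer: $-17134$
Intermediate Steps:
$q = 3$ ($q = -2 + 5 = 3$)
$j{\left(R,n \right)} = 0$ ($j{\left(R,n \right)} = 5 \cdot 4 \cdot 0 = 20 \cdot 0 = 0$)
$H{\left(Q \right)} = 3 Q^{2}$ ($H{\left(Q \right)} = \left(Q + \left(Q + Q\right)\right) \left(Q + 0\right) = \left(Q + 2 Q\right) Q = 3 Q Q = 3 Q^{2}$)
$-17134 - H{\left(8 \left(-4 + 4\right) \right)} = -17134 - 3 \left(8 \left(-4 + 4\right)\right)^{2} = -17134 - 3 \left(8 \cdot 0\right)^{2} = -17134 - 3 \cdot 0^{2} = -17134 - 3 \cdot 0 = -17134 - 0 = -17134 + 0 = -17134$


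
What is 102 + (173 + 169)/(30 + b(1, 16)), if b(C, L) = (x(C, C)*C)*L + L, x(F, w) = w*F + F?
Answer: 1383/13 ≈ 106.38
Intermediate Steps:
x(F, w) = F + F*w (x(F, w) = F*w + F = F + F*w)
b(C, L) = L + L*C**2*(1 + C) (b(C, L) = ((C*(1 + C))*C)*L + L = (C**2*(1 + C))*L + L = L*C**2*(1 + C) + L = L + L*C**2*(1 + C))
102 + (173 + 169)/(30 + b(1, 16)) = 102 + (173 + 169)/(30 + 16*(1 + 1**2*(1 + 1))) = 102 + 342/(30 + 16*(1 + 1*2)) = 102 + 342/(30 + 16*(1 + 2)) = 102 + 342/(30 + 16*3) = 102 + 342/(30 + 48) = 102 + 342/78 = 102 + 342*(1/78) = 102 + 57/13 = 1383/13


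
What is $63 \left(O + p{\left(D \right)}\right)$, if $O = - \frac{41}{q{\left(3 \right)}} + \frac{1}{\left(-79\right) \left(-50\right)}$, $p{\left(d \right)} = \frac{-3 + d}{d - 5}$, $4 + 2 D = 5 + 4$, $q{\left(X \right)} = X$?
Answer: $- \frac{3351117}{3950} \approx -848.38$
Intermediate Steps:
$D = \frac{5}{2}$ ($D = -2 + \frac{5 + 4}{2} = -2 + \frac{1}{2} \cdot 9 = -2 + \frac{9}{2} = \frac{5}{2} \approx 2.5$)
$p{\left(d \right)} = \frac{-3 + d}{-5 + d}$
$O = - \frac{161947}{11850}$ ($O = - \frac{41}{3} + \frac{1}{\left(-79\right) \left(-50\right)} = \left(-41\right) \frac{1}{3} - - \frac{1}{3950} = - \frac{41}{3} + \frac{1}{3950} = - \frac{161947}{11850} \approx -13.666$)
$63 \left(O + p{\left(D \right)}\right) = 63 \left(- \frac{161947}{11850} + \frac{-3 + \frac{5}{2}}{-5 + \frac{5}{2}}\right) = 63 \left(- \frac{161947}{11850} + \frac{1}{- \frac{5}{2}} \left(- \frac{1}{2}\right)\right) = 63 \left(- \frac{161947}{11850} - - \frac{1}{5}\right) = 63 \left(- \frac{161947}{11850} + \frac{1}{5}\right) = 63 \left(- \frac{159577}{11850}\right) = - \frac{3351117}{3950}$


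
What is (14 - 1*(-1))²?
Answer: 225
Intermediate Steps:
(14 - 1*(-1))² = (14 + 1)² = 15² = 225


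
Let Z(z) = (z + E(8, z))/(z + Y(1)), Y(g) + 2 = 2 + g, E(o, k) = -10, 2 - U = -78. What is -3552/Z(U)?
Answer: -143856/35 ≈ -4110.2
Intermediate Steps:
U = 80 (U = 2 - 1*(-78) = 2 + 78 = 80)
Y(g) = g (Y(g) = -2 + (2 + g) = g)
Z(z) = (-10 + z)/(1 + z) (Z(z) = (z - 10)/(z + 1) = (-10 + z)/(1 + z))
-3552/Z(U) = -3552*(1 + 80)/(-10 + 80) = -3552/(70/81) = -3552/((1/81)*70) = -3552/70/81 = -3552*81/70 = -143856/35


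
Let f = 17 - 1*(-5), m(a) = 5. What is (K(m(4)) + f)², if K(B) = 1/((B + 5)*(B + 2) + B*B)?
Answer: 4372281/9025 ≈ 484.46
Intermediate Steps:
f = 22 (f = 17 + 5 = 22)
K(B) = 1/(B² + (2 + B)*(5 + B)) (K(B) = 1/((5 + B)*(2 + B) + B²) = 1/((2 + B)*(5 + B) + B²) = 1/(B² + (2 + B)*(5 + B)))
(K(m(4)) + f)² = (1/(10 + 2*5² + 7*5) + 22)² = (1/(10 + 2*25 + 35) + 22)² = (1/(10 + 50 + 35) + 22)² = (1/95 + 22)² = (2091/95)² = 4372281/9025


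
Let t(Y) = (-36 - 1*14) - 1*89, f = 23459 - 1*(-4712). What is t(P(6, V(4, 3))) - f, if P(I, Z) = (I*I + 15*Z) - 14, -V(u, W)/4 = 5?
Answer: -28310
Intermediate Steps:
V(u, W) = -20 (V(u, W) = -4*5 = -20)
P(I, Z) = -14 + I² + 15*Z (P(I, Z) = (I² + 15*Z) - 14 = -14 + I² + 15*Z)
f = 28171 (f = 23459 + 4712 = 28171)
t(Y) = -139 (t(Y) = (-36 - 14) - 89 = -50 - 89 = -139)
t(P(6, V(4, 3))) - f = -139 - 1*28171 = -139 - 28171 = -28310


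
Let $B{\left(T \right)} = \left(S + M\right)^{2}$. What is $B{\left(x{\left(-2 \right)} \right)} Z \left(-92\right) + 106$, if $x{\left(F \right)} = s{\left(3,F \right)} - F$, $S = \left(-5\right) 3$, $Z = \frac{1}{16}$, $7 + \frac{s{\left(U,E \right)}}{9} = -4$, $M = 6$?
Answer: $- \frac{1439}{4} \approx -359.75$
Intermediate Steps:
$s{\left(U,E \right)} = -99$ ($s{\left(U,E \right)} = -63 + 9 \left(-4\right) = -63 - 36 = -99$)
$Z = \frac{1}{16} \approx 0.0625$
$S = -15$
$x{\left(F \right)} = -99 - F$
$B{\left(T \right)} = 81$ ($B{\left(T \right)} = \left(-15 + 6\right)^{2} = \left(-9\right)^{2} = 81$)
$B{\left(x{\left(-2 \right)} \right)} Z \left(-92\right) + 106 = 81 \cdot \frac{1}{16} \left(-92\right) + 106 = \frac{81}{16} \left(-92\right) + 106 = - \frac{1863}{4} + 106 = - \frac{1439}{4}$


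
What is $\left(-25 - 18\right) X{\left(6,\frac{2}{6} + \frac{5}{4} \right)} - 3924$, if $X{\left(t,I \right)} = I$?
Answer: $- \frac{47905}{12} \approx -3992.1$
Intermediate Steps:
$\left(-25 - 18\right) X{\left(6,\frac{2}{6} + \frac{5}{4} \right)} - 3924 = \left(-25 - 18\right) \left(\frac{2}{6} + \frac{5}{4}\right) - 3924 = - 43 \left(2 \cdot \frac{1}{6} + 5 \cdot \frac{1}{4}\right) - 3924 = - 43 \left(\frac{1}{3} + \frac{5}{4}\right) - 3924 = \left(-43\right) \frac{19}{12} - 3924 = - \frac{817}{12} - 3924 = - \frac{47905}{12}$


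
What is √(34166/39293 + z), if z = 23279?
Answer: √35942718229509/39293 ≈ 152.58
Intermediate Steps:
√(34166/39293 + z) = √(34166/39293 + 23279) = √(914735913/39293) = √35942718229509/39293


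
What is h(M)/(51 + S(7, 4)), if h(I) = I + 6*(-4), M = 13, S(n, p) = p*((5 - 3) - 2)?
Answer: -11/51 ≈ -0.21569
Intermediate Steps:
S(n, p) = 0 (S(n, p) = p*(2 - 2) = p*0 = 0)
h(I) = -24 + I (h(I) = I - 24 = -24 + I)
h(M)/(51 + S(7, 4)) = (-24 + 13)/(51 + 0) = -11/51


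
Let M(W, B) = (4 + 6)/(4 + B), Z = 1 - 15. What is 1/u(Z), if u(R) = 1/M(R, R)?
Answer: -1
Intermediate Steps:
Z = -14
M(W, B) = 10/(4 + B)
u(R) = ⅖ + R/10 (u(R) = 1/(10/(4 + R)) = ⅖ + R/10)
1/u(Z) = 1/(⅖ + (⅒)*(-14)) = 1/(⅖ - 7/5) = 1/(-1) = -1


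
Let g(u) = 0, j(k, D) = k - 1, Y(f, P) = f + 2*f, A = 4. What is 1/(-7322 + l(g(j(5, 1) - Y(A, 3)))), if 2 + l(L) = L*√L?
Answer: -1/7324 ≈ -0.00013654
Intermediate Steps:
Y(f, P) = 3*f
j(k, D) = -1 + k
l(L) = -2 + L^(3/2) (l(L) = -2 + L*√L = -2 + L^(3/2))
1/(-7322 + l(g(j(5, 1) - Y(A, 3)))) = 1/(-7322 + (-2 + 0^(3/2))) = 1/(-7322 + (-2 + 0)) = 1/(-7322 - 2) = 1/(-7324) = -1/7324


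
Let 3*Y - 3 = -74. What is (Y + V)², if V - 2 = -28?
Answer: 22201/9 ≈ 2466.8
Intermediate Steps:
V = -26 (V = 2 - 28 = -26)
Y = -71/3 (Y = 1 + (⅓)*(-74) = 1 - 74/3 = -71/3 ≈ -23.667)
(Y + V)² = (-71/3 - 26)² = (-149/3)² = 22201/9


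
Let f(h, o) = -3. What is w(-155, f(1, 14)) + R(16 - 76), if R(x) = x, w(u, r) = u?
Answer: -215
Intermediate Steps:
w(-155, f(1, 14)) + R(16 - 76) = -155 + (16 - 76) = -155 - 60 = -215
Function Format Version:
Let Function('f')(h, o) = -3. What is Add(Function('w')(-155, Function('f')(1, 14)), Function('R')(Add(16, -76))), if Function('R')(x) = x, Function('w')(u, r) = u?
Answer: -215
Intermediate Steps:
Add(Function('w')(-155, Function('f')(1, 14)), Function('R')(Add(16, -76))) = Add(-155, Add(16, -76)) = Add(-155, -60) = -215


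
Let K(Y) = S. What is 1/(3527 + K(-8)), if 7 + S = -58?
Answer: 1/3462 ≈ 0.00028885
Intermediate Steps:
S = -65 (S = -7 - 58 = -65)
K(Y) = -65
1/(3527 + K(-8)) = 1/(3527 - 65) = 1/3462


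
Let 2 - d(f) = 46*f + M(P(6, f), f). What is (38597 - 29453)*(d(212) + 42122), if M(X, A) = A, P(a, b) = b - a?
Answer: 294071040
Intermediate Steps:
d(f) = 2 - 47*f (d(f) = 2 - (46*f + f) = 2 - 47*f)
(38597 - 29453)*(d(212) + 42122) = (38597 - 29453)*((2 - 47*212) + 42122) = 9144*((2 - 9964) + 42122) = 9144*(-9962 + 42122) = 9144*32160 = 294071040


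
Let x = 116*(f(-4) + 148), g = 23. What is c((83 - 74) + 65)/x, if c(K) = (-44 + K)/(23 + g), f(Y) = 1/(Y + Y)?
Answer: 30/789061 ≈ 3.8020e-5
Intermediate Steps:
f(Y) = 1/(2*Y)
c(K) = -22/23 + K/46 (c(K) = (-44 + K)/(23 + 23) = (-44 + K)/46 = (-44 + K)*(1/46) = -22/23 + K/46)
x = 34307/2 (x = 116*((1/2)/(-4) + 148) = 116*((1/2)*(-1/4) + 148) = 116*(-1/8 + 148) = 116*(1183/8) = 34307/2 ≈ 17154.)
c((83 - 74) + 65)/x = (-22/23 + ((83 - 74) + 65)/46)/(34307/2) = (-22/23 + (9 + 65)/46)*(2/34307) = (-22/23 + (1/46)*74)*(2/34307) = (-22/23 + 37/23)*(2/34307) = (15/23)*(2/34307) = 30/789061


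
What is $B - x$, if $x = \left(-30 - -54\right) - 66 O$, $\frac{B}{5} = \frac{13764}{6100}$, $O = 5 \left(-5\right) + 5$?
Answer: $- \frac{406479}{305} \approx -1332.7$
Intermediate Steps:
$O = -20$ ($O = -25 + 5 = -20$)
$B = \frac{3441}{305}$ ($B = 5 \cdot \frac{13764}{6100} = 5 \cdot 13764 \cdot \frac{1}{6100} = 5 \cdot \frac{3441}{1525} = \frac{3441}{305} \approx 11.282$)
$x = 1344$ ($x = \left(-30 - -54\right) - -1320 = \left(-30 + 54\right) + 1320 = 24 + 1320 = 1344$)
$B - x = \frac{3441}{305} - 1344 = - \frac{406479}{305}$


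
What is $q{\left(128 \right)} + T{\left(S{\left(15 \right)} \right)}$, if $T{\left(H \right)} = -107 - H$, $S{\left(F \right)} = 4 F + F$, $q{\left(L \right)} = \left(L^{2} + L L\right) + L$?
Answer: $32714$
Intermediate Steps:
$q{\left(L \right)} = L + 2 L^{2}$ ($q{\left(L \right)} = \left(L^{2} + L^{2}\right) + L = 2 L^{2} + L = L + 2 L^{2}$)
$S{\left(F \right)} = 5 F$
$q{\left(128 \right)} + T{\left(S{\left(15 \right)} \right)} = 128 \left(1 + 2 \cdot 128\right) - \left(107 + 5 \cdot 15\right) = 128 \left(1 + 256\right) - 182 = 128 \cdot 257 - 182 = 32896 - 182 = 32714$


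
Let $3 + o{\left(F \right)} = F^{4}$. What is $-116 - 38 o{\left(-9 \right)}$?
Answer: $-249320$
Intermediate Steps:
$o{\left(F \right)} = -3 + F^{4}$
$-116 - 38 o{\left(-9 \right)} = -116 - 38 \left(-3 + \left(-9\right)^{4}\right) = -116 - 38 \left(-3 + 6561\right) = -116 - 249204 = -249320$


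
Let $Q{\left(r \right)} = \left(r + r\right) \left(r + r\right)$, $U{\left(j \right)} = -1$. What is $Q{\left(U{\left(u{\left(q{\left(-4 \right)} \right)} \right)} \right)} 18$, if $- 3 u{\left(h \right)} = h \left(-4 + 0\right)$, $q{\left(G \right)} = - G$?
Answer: $72$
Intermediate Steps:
$u{\left(h \right)} = \frac{4 h}{3}$ ($u{\left(h \right)} = - \frac{h \left(-4 + 0\right)}{3} = - \frac{h \left(-4\right)}{3} = - \frac{\left(-4\right) h}{3} = \frac{4 h}{3}$)
$Q{\left(r \right)} = 4 r^{2}$ ($Q{\left(r \right)} = 2 r 2 r = 4 r^{2}$)
$Q{\left(U{\left(u{\left(q{\left(-4 \right)} \right)} \right)} \right)} 18 = 4 \left(-1\right)^{2} \cdot 18 = 4 \cdot 1 \cdot 18 = 4 \cdot 18 = 72$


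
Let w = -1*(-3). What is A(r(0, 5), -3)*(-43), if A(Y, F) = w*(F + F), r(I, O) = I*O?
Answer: 774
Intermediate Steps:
w = 3
A(Y, F) = 6*F (A(Y, F) = 3*(F + F) = 3*(2*F) = 6*F)
A(r(0, 5), -3)*(-43) = (6*(-3))*(-43) = -18*(-43) = 774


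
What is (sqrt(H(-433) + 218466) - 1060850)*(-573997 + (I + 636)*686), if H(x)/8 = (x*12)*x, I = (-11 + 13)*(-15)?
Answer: 167912398850 - 158281*sqrt(18217410) ≈ 1.6724e+11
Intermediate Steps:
I = -30 (I = 2*(-15) = -30)
H(x) = 96*x**2 (H(x) = 8*((x*12)*x) = 8*((12*x)*x) = 8*(12*x**2) = 96*x**2)
(sqrt(H(-433) + 218466) - 1060850)*(-573997 + (I + 636)*686) = (sqrt(96*(-433)**2 + 218466) - 1060850)*(-573997 + (-30 + 636)*686) = (sqrt(96*187489 + 218466) - 1060850)*(-573997 + 606*686) = (sqrt(17998944 + 218466) - 1060850)*(-573997 + 415716) = (sqrt(18217410) - 1060850)*(-158281) = (-1060850 + sqrt(18217410))*(-158281) = 167912398850 - 158281*sqrt(18217410)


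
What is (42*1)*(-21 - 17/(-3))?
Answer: -644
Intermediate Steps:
(42*1)*(-21 - 17/(-3)) = 42*(-21 - 17*(-1/3)) = 42*(-21 + 17/3) = 42*(-46/3) = -644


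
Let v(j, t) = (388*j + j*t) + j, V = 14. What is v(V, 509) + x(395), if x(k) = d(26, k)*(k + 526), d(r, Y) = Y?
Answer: 376367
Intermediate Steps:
x(k) = k*(526 + k) (x(k) = k*(k + 526) = k*(526 + k))
v(j, t) = 389*j + j*t
v(V, 509) + x(395) = 14*(389 + 509) + 395*(526 + 395) = 14*898 + 395*921 = 12572 + 363795 = 376367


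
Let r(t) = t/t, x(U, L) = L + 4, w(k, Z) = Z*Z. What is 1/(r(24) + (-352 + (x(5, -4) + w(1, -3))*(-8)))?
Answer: -1/423 ≈ -0.0023641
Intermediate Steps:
w(k, Z) = Z²
x(U, L) = 4 + L
r(t) = 1
1/(r(24) + (-352 + (x(5, -4) + w(1, -3))*(-8))) = 1/(1 + (-352 + ((4 - 4) + (-3)²)*(-8))) = 1/(1 + (-352 + (0 + 9)*(-8))) = 1/(1 + (-352 + 9*(-8))) = 1/(1 + (-352 - 72)) = 1/(1 - 424) = 1/(-423) = -1/423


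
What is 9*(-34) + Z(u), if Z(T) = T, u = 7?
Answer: -299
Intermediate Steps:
9*(-34) + Z(u) = 9*(-34) + 7 = -306 + 7 = -299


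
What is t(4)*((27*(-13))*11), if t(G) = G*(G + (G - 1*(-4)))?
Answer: -185328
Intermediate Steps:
t(G) = G*(4 + 2*G) (t(G) = G*(G + (G + 4)) = G*(G + (4 + G)) = G*(4 + 2*G))
t(4)*((27*(-13))*11) = (2*4*(2 + 4))*((27*(-13))*11) = (2*4*6)*(-351*11) = 48*(-3861) = -185328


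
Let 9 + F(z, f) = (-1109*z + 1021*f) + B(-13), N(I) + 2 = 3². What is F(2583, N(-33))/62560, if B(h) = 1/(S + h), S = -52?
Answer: -92865793/2033200 ≈ -45.675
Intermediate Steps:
B(h) = 1/(-52 + h)
N(I) = 7 (N(I) = -2 + 3² = -2 + 9 = 7)
F(z, f) = -586/65 - 1109*z + 1021*f (F(z, f) = -9 + ((-1109*z + 1021*f) + 1/(-52 - 13)) = -9 + ((-1109*z + 1021*f) + 1/(-65)) = -9 + ((-1109*z + 1021*f) - 1/65) = -9 + (-1/65 - 1109*z + 1021*f) = -586/65 - 1109*z + 1021*f)
F(2583, N(-33))/62560 = (-586/65 - 1109*2583 + 1021*7)/62560 = (-586/65 - 2864547 + 7147)*(1/62560) = -185731586/65*1/62560 = -92865793/2033200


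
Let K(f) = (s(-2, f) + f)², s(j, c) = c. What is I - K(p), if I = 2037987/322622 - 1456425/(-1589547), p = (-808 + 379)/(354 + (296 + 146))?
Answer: 82199264677558827/13538864652865756 ≈ 6.0714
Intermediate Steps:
p = -429/796 (p = -429/(354 + 442) = -429/796 ≈ -0.53894)
K(f) = 4*f² (K(f) = (f + f)² = (2*f)² = 4*f²)
I = 1236450289413/170940944078 (I = 2037987*(1/322622) - 1456425*(-1/1589547) = 2037987/322622 + 485475/529849 = 1236450289413/170940944078 ≈ 7.2332)
I - K(p) = 1236450289413/170940944078 - 4*(-429/796)² = 1236450289413/170940944078 - 4*184041/633616 = 1236450289413/170940944078 - 1*184041/158404 = 1236450289413/170940944078 - 184041/158404 = 82199264677558827/13538864652865756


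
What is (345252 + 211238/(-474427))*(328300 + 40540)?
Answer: 60414759840555440/474427 ≈ 1.2734e+11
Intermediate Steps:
(345252 + 211238/(-474427))*(328300 + 40540) = (345252 + 211238*(-1/474427))*368840 = (345252 - 211238/474427)*368840 = (163796659366/474427)*368840 = 60414759840555440/474427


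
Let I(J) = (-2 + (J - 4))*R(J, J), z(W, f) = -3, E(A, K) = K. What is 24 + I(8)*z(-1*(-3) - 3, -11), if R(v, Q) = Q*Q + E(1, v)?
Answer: -408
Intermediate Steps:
R(v, Q) = v + Q² (R(v, Q) = Q*Q + v = Q² + v = v + Q²)
I(J) = (-6 + J)*(J + J²) (I(J) = (-2 + (J - 4))*(J + J²) = (-2 + (-4 + J))*(J + J²) = (-6 + J)*(J + J²))
24 + I(8)*z(-1*(-3) - 3, -11) = 24 + (8*(1 + 8)*(-6 + 8))*(-3) = 24 + (8*9*2)*(-3) = 24 + 144*(-3) = 24 - 432 = -408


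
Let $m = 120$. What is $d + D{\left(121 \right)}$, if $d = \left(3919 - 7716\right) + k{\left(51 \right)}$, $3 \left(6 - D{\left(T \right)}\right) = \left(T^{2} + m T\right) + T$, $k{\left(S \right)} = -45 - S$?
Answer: $- \frac{40943}{3} \approx -13648.0$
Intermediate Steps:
$D{\left(T \right)} = 6 - \frac{121 T}{3} - \frac{T^{2}}{3}$ ($D{\left(T \right)} = 6 - \frac{\left(T^{2} + 120 T\right) + T}{3} = 6 - \frac{T^{2} + 121 T}{3} = 6 - \left(\frac{T^{2}}{3} + \frac{121 T}{3}\right) = 6 - \frac{121 T}{3} - \frac{T^{2}}{3}$)
$d = -3893$ ($d = \left(3919 - 7716\right) - 96 = -3797 - 96 = -3893$)
$d + D{\left(121 \right)} = -3893 - \left(\frac{14623}{3} + \frac{14641}{3}\right) = -3893 - \frac{29264}{3} = - \frac{40943}{3}$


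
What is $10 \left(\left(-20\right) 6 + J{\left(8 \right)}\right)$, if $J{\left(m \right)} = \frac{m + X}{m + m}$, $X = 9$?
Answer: $- \frac{9515}{8} \approx -1189.4$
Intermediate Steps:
$J{\left(m \right)} = \frac{9 + m}{2 m}$ ($J{\left(m \right)} = \frac{m + 9}{m + m} = \frac{9 + m}{2 m}$)
$10 \left(\left(-20\right) 6 + J{\left(8 \right)}\right) = 10 \left(\left(-20\right) 6 + \frac{9 + 8}{2 \cdot 8}\right) = 10 \left(-120 + \frac{1}{2} \cdot \frac{1}{8} \cdot 17\right) = 10 \left(-120 + \frac{17}{16}\right) = 10 \left(- \frac{1903}{16}\right) = - \frac{9515}{8}$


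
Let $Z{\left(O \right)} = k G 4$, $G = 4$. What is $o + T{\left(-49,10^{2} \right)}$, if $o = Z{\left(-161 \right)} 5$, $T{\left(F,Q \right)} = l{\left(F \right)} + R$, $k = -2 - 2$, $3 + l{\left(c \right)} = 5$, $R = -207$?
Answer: $-525$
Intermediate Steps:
$l{\left(c \right)} = 2$ ($l{\left(c \right)} = -3 + 5 = 2$)
$k = -4$ ($k = -2 - 2 = -4$)
$Z{\left(O \right)} = -64$ ($Z{\left(O \right)} = \left(-4\right) 4 \cdot 4 = \left(-16\right) 4 = -64$)
$T{\left(F,Q \right)} = -205$ ($T{\left(F,Q \right)} = 2 - 207 = -205$)
$o = -320$ ($o = \left(-64\right) 5 = -320$)
$o + T{\left(-49,10^{2} \right)} = -320 - 205 = -525$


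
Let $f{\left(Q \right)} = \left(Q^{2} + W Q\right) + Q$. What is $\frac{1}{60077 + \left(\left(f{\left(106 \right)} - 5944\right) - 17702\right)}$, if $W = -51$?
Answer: $\frac{1}{42367} \approx 2.3603 \cdot 10^{-5}$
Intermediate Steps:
$f{\left(Q \right)} = Q^{2} - 50 Q$ ($f{\left(Q \right)} = \left(Q^{2} - 51 Q\right) + Q = Q^{2} - 50 Q$)
$\frac{1}{60077 + \left(\left(f{\left(106 \right)} - 5944\right) - 17702\right)} = \frac{1}{60077 - \left(23646 - 106 \left(-50 + 106\right)\right)} = \frac{1}{60077 + \left(\left(106 \cdot 56 - 5944\right) - 17702\right)} = \frac{1}{60077 + \left(\left(5936 - 5944\right) - 17702\right)} = \frac{1}{60077 - 17710} = \frac{1}{42367}$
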